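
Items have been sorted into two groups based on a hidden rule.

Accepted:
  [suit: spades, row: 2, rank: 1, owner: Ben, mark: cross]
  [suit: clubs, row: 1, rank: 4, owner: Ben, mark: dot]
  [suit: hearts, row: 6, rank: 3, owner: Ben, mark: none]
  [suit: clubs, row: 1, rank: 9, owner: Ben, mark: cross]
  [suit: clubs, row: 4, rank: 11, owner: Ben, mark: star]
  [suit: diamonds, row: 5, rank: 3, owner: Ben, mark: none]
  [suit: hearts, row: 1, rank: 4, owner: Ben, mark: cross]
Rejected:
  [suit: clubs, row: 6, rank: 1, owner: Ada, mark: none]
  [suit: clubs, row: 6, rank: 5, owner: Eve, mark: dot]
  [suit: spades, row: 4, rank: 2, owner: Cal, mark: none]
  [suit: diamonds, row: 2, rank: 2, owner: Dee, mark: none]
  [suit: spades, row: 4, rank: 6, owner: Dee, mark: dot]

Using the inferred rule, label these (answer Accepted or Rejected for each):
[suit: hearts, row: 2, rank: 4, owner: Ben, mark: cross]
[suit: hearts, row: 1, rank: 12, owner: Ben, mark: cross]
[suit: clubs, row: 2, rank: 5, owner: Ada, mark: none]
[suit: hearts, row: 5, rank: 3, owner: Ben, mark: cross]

The pattern is that an item is 'Accepted' exactly when: owner is Ben.

Accepted, Accepted, Rejected, Accepted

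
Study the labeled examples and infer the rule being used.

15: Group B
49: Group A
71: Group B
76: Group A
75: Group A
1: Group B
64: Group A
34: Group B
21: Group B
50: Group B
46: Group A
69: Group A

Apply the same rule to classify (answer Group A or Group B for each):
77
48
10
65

The rule appears to be: digit sum ≥ 9.
77: digit sum 7+7 = 14, meets the rule → Group A.
48: digit sum 4+8 = 12, meets the rule → Group A.
10: digit sum 1+0 = 1, fails the rule → Group B.
65: digit sum 6+5 = 11, meets the rule → Group A.

Group A, Group A, Group B, Group A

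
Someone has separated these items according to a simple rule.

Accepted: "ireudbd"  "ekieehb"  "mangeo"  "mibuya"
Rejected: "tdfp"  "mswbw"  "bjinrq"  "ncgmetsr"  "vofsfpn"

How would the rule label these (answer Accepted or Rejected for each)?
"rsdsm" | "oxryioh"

Rejected, Accepted

Rule: has ≥ 2 vowels. This holds for each 'Accepted' example and fails for each 'Rejected' one.
Rejected: "rsdsm", since 0 vowels.
Accepted: "oxryioh", since 3 vowels.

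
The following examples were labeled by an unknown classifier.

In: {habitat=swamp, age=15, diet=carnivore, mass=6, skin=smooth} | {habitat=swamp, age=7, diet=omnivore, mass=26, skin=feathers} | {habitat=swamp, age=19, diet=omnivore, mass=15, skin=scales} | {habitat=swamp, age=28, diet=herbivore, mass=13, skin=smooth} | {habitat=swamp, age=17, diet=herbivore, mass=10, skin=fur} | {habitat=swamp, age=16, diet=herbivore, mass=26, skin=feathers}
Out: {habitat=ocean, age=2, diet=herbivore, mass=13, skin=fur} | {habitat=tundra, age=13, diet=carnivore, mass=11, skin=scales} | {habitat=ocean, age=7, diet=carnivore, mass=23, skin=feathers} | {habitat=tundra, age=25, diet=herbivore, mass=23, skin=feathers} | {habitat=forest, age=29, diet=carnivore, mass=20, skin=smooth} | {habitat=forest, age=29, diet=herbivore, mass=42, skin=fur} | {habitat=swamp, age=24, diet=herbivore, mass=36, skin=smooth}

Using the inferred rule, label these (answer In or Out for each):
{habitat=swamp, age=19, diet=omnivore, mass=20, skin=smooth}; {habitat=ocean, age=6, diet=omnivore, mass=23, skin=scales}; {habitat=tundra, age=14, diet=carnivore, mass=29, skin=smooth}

Every 'In' example satisfies: habitat is swamp AND mass ≤ 26. None of the 'Out' examples do.
In: {habitat=swamp, age=19, diet=omnivore, mass=20, skin=smooth}, since habitat is swamp, mass = 20. Out: {habitat=ocean, age=6, diet=omnivore, mass=23, skin=scales}, since habitat is ocean, mass = 23. Out: {habitat=tundra, age=14, diet=carnivore, mass=29, skin=smooth}, since habitat is tundra, mass = 29.

In, Out, Out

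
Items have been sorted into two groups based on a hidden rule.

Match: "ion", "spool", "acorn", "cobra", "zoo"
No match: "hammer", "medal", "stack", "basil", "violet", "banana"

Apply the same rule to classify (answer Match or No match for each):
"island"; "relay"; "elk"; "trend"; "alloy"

The rule appears to be: odd length AND contains 'o'.

No match, No match, No match, No match, Match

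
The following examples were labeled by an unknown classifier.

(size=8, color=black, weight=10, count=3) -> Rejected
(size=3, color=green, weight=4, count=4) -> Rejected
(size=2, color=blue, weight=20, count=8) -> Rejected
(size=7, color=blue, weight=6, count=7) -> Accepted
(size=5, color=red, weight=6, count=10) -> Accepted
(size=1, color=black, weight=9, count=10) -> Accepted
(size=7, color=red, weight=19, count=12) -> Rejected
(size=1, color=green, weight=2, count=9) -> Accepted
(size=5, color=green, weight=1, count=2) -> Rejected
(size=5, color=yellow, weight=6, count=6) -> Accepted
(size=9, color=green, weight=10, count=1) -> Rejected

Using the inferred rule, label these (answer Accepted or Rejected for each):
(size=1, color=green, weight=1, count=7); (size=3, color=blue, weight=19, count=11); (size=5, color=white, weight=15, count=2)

Accepted, Rejected, Rejected

All 'Accepted' examples share one property — count ≥ 6 AND weight ≤ 9 — and every 'Rejected' example lacks it.
(size=1, color=green, weight=1, count=7): count = 7, weight = 1 — qualifies, so Accepted.
(size=3, color=blue, weight=19, count=11): count = 11, weight = 19 — lacks this property, so Rejected.
(size=5, color=white, weight=15, count=2): count = 2, weight = 15 — lacks this property, so Rejected.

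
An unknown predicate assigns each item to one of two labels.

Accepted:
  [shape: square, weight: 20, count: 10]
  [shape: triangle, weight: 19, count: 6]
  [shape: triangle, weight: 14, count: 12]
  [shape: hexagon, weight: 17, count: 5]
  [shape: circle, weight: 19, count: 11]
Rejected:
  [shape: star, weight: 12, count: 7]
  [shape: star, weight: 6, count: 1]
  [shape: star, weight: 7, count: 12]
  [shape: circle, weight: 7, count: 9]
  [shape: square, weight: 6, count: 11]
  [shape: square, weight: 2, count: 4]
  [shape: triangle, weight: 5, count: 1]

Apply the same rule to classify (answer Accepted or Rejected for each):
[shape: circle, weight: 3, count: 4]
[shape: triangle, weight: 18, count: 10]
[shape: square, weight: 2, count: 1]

Rejected, Accepted, Rejected

One predicate separates the groups cleanly: weight ≥ 14.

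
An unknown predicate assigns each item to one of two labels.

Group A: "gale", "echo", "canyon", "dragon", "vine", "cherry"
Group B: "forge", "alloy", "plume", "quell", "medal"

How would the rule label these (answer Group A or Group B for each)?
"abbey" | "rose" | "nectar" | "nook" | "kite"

The simplest hypothesis consistent with all the labels is: even length.
"abbey": Group B (length 5).
"rose": Group A (length 4).
"nectar": Group A (length 6).
"nook": Group A (length 4).
"kite": Group A (length 4).

Group B, Group A, Group A, Group A, Group A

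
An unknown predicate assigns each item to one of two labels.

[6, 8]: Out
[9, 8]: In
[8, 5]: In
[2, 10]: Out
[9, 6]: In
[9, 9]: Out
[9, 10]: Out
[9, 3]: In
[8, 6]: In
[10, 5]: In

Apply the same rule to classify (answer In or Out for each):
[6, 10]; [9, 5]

Out, In

The classifier is using: first > second.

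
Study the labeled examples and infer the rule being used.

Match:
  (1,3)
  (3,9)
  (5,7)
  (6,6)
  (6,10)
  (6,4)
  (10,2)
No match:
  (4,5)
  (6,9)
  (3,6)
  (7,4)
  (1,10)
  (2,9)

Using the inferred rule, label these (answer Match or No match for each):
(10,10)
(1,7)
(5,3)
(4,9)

Match, Match, Match, No match

A rule that fits every label: sum is even — true of each 'Match' example, false of each 'No match' one.
(10,10): 10+10 = 20, meets the rule → Match.
(1,7): 1+7 = 8, meets the rule → Match.
(5,3): 5+3 = 8, meets the rule → Match.
(4,9): 4+9 = 13, does not satisfy this → No match.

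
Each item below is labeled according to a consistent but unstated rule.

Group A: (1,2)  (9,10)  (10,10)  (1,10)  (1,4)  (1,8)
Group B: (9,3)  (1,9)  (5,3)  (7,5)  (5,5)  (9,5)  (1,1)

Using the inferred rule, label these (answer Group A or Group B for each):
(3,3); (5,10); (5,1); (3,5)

Group B, Group A, Group B, Group B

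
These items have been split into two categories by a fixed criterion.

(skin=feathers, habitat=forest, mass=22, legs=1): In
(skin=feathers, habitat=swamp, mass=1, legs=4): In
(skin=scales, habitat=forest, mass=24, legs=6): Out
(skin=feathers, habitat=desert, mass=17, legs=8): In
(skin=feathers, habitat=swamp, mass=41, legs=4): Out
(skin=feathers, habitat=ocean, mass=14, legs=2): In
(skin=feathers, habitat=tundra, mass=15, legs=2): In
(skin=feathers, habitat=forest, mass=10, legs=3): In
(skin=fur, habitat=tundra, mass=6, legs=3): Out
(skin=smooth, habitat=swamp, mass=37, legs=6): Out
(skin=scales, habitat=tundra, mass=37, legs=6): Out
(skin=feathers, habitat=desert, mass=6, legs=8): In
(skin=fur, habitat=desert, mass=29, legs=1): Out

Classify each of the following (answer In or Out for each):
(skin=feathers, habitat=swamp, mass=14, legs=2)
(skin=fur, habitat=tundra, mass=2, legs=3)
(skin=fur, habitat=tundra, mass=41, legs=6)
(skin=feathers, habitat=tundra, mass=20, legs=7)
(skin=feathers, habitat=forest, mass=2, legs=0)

One predicate separates the groups cleanly: skin is feathers AND mass ≤ 22.
(skin=feathers, habitat=swamp, mass=14, legs=2) — skin is feathers, mass = 14, hence In. (skin=fur, habitat=tundra, mass=2, legs=3) — skin is fur, mass = 2, hence Out. (skin=fur, habitat=tundra, mass=41, legs=6) — skin is fur, mass = 41, hence Out. (skin=feathers, habitat=tundra, mass=20, legs=7) — skin is feathers, mass = 20, hence In. (skin=feathers, habitat=forest, mass=2, legs=0) — skin is feathers, mass = 2, hence In.

In, Out, Out, In, In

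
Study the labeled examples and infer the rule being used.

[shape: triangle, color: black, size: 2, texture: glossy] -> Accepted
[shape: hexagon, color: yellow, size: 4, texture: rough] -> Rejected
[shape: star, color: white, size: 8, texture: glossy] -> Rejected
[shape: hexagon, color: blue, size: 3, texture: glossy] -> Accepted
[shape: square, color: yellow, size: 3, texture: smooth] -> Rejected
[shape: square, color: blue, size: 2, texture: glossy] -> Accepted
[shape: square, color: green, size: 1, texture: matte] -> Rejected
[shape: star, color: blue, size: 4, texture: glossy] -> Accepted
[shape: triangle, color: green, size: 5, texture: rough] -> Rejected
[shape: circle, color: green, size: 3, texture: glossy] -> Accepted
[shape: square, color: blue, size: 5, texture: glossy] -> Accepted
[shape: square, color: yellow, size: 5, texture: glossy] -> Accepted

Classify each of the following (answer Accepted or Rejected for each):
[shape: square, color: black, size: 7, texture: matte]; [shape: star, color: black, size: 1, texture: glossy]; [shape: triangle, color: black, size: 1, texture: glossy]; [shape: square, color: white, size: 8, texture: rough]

Every 'Accepted' example satisfies: texture is glossy AND size ≤ 5. None of the 'Rejected' examples do.
[shape: square, color: black, size: 7, texture: matte]: texture is matte, size = 7, does not pass → Rejected. [shape: star, color: black, size: 1, texture: glossy]: texture is glossy, size = 1, fits → Accepted. [shape: triangle, color: black, size: 1, texture: glossy]: texture is glossy, size = 1, fits → Accepted. [shape: square, color: white, size: 8, texture: rough]: texture is rough, size = 8, does not pass → Rejected.

Rejected, Accepted, Accepted, Rejected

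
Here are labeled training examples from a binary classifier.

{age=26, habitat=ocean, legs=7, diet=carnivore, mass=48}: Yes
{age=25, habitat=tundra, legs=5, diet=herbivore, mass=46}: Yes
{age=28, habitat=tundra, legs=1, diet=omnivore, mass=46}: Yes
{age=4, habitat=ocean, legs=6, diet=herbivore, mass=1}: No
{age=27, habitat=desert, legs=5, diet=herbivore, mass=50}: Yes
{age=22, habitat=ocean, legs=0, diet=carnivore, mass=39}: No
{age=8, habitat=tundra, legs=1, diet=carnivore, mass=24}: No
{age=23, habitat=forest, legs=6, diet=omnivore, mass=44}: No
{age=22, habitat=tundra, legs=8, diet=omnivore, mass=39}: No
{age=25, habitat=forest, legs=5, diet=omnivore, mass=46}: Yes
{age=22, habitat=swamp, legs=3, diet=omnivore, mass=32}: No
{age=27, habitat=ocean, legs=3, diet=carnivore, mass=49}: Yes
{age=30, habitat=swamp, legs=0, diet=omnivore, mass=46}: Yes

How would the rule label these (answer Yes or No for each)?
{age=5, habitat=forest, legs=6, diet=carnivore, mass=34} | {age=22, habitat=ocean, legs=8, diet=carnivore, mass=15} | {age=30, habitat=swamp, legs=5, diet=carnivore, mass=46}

Rule: age ≥ 25. This holds for each 'Yes' example and fails for each 'No' one.
{age=5, habitat=forest, legs=6, diet=carnivore, mass=34}: No (age = 5).
{age=22, habitat=ocean, legs=8, diet=carnivore, mass=15}: No (age = 22).
{age=30, habitat=swamp, legs=5, diet=carnivore, mass=46}: Yes (age = 30).

No, No, Yes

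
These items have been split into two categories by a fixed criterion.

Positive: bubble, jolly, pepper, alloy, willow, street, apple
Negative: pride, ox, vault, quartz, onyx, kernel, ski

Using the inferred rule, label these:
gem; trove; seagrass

Negative, Negative, Positive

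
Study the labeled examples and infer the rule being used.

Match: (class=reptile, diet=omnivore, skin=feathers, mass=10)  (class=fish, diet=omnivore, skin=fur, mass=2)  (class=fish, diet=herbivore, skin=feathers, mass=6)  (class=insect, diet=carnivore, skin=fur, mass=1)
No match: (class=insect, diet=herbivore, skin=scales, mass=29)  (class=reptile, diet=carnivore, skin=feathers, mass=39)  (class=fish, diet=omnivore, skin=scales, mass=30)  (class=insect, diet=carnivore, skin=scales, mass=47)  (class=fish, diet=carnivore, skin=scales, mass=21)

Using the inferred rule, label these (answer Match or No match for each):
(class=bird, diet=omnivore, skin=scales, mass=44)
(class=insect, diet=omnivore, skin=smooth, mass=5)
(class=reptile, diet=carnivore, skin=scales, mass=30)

No match, Match, No match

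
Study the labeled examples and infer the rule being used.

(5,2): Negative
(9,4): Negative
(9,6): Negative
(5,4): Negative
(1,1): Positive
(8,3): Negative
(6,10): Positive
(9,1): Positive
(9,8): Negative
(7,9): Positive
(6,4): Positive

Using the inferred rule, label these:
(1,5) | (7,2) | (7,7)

Comparing the two groups points to one rule — sum is even.

Positive, Negative, Positive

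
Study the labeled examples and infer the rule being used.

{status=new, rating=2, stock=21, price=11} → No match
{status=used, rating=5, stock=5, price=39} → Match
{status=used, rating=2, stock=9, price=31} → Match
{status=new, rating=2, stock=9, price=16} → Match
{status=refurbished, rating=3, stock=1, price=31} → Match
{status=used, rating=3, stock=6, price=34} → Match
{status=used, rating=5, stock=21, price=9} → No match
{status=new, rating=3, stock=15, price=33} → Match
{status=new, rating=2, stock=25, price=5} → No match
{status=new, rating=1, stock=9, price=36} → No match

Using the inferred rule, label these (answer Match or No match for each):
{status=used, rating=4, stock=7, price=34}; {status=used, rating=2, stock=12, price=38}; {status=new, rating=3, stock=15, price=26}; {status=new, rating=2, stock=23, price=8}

Every 'Match' example satisfies: rating ≥ 2 AND price ≥ 16. None of the 'No match' examples do.

Match, Match, Match, No match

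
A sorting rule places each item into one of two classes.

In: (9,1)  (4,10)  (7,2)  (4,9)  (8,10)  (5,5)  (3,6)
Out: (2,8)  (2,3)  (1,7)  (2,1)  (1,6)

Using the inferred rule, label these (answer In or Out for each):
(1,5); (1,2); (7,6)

Every 'In' example satisfies: first ≥ 3. None of the 'Out' examples do.

Out, Out, In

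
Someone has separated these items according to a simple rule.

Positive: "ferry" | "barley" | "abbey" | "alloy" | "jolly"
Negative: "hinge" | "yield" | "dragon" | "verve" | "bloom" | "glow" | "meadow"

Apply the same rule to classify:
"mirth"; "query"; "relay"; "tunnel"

Negative, Positive, Positive, Negative

One predicate separates the groups cleanly: ends with 'y'.
"mirth" — ends with 'h', hence Negative. "query" — ends with 'y', hence Positive. "relay" — ends with 'y', hence Positive. "tunnel" — ends with 'l', hence Negative.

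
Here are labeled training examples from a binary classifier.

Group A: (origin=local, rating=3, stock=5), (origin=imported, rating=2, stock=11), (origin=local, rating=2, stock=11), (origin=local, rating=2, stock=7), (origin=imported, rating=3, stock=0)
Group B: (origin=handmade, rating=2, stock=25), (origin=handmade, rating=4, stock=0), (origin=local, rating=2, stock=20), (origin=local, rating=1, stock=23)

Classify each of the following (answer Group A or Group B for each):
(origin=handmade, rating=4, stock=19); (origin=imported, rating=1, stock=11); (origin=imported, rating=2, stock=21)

Every 'Group A' example satisfies: stock ≤ 11 AND rating ≤ 3. None of the 'Group B' examples do.

Group B, Group A, Group B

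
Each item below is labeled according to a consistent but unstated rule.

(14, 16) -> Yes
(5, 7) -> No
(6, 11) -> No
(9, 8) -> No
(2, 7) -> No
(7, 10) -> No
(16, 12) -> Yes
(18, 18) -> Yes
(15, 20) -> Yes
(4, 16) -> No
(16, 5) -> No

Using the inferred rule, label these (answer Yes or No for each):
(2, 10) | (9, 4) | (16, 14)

All 'Yes' examples share one property — sum ≥ 28 — and every 'No' example lacks it.
(2, 10) → 2+10 = 12 → No. (9, 4) → 9+4 = 13 → No. (16, 14) → 16+14 = 30 → Yes.

No, No, Yes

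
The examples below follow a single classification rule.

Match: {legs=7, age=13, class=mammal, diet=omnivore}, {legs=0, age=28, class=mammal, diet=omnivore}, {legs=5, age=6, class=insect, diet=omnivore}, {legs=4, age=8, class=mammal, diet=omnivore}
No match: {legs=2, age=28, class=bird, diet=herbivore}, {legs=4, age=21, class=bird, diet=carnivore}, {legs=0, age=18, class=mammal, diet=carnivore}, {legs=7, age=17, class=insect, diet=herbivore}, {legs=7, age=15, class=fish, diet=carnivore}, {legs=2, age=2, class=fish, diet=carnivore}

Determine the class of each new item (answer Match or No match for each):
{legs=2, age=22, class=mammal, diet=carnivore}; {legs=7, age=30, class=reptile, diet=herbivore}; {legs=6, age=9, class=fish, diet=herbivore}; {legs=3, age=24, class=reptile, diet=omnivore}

The distinguishing property — diet is omnivore — holds for all the 'Match' cases and none of the 'No match' cases.
{legs=2, age=22, class=mammal, diet=carnivore}: diet is carnivore, doesn't qualify → No match. {legs=7, age=30, class=reptile, diet=herbivore}: diet is herbivore, doesn't qualify → No match. {legs=6, age=9, class=fish, diet=herbivore}: diet is herbivore, doesn't qualify → No match. {legs=3, age=24, class=reptile, diet=omnivore}: diet is omnivore, has this property → Match.

No match, No match, No match, Match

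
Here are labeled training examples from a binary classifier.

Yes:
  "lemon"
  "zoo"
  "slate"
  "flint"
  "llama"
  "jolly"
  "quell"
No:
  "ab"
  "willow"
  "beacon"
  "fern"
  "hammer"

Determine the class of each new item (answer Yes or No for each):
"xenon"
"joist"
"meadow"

Every 'Yes' example satisfies: odd length. None of the 'No' examples do.

Yes, Yes, No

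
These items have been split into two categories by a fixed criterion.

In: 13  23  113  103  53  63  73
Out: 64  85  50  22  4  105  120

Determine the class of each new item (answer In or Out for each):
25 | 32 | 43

A rule that fits every label: ends in digit 3 — true of each 'In' example, false of each 'Out' one.
25: Out (last digit 5).
32: Out (last digit 2).
43: In (last digit 3).

Out, Out, In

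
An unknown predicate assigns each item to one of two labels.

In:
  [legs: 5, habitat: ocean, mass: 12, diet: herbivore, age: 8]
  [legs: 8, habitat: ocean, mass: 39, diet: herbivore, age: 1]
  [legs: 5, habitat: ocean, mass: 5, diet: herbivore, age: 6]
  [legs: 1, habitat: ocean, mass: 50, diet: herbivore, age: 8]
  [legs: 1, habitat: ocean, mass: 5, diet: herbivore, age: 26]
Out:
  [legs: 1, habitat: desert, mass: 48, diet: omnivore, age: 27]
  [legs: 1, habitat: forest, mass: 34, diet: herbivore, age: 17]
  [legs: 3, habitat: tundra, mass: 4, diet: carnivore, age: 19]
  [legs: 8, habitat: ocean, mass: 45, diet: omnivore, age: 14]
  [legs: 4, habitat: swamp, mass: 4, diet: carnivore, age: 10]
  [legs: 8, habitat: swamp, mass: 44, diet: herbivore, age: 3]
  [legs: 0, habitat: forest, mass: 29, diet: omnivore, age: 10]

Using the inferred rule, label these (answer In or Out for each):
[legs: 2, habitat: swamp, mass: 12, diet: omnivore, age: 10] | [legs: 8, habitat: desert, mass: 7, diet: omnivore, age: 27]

The distinguishing property — diet is herbivore AND habitat is ocean — holds for all the 'In' cases and none of the 'Out' cases.
[legs: 2, habitat: swamp, mass: 12, diet: omnivore, age: 10]: diet is omnivore, habitat is swamp, lacks this property → Out.
[legs: 8, habitat: desert, mass: 7, diet: omnivore, age: 27]: diet is omnivore, habitat is desert, lacks this property → Out.

Out, Out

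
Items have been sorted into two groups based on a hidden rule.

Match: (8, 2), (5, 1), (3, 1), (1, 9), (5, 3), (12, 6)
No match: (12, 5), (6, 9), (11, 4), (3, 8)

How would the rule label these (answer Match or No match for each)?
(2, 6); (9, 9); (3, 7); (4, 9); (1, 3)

Match, Match, Match, No match, Match

Looking at the examples, the only property every 'Match' case has and every 'No match' case lacks is: sum is even.
(2, 6): 2+6 = 8, passes → Match.
(9, 9): 9+9 = 18, passes → Match.
(3, 7): 3+7 = 10, passes → Match.
(4, 9): 4+9 = 13, doesn't match → No match.
(1, 3): 1+3 = 4, passes → Match.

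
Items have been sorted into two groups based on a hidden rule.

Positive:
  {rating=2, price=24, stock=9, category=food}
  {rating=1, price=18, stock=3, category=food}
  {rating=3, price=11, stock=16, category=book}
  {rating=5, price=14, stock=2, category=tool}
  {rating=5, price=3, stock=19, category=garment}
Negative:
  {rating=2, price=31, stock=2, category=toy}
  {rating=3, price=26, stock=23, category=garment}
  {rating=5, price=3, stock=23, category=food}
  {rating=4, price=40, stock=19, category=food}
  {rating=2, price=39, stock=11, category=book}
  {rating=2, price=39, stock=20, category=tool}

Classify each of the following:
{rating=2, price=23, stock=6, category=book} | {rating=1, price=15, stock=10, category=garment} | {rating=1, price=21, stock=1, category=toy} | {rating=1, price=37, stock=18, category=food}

Positive, Positive, Positive, Negative

The simplest hypothesis consistent with all the labels is: stock ≤ 19 AND price ≤ 24.
{rating=2, price=23, stock=6, category=book}: Positive (stock = 6, price = 23).
{rating=1, price=15, stock=10, category=garment}: Positive (stock = 10, price = 15).
{rating=1, price=21, stock=1, category=toy}: Positive (stock = 1, price = 21).
{rating=1, price=37, stock=18, category=food}: Negative (stock = 18, price = 37).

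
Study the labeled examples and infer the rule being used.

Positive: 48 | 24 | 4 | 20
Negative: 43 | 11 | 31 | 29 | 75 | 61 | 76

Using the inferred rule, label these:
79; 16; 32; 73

Negative, Positive, Positive, Negative

The common property of the 'Positive' items is: even AND at most 48. No 'Negative' item has it.
79: Negative (79 is odd, 79 > 48).
16: Positive (16 is even, 16 ≤ 48).
32: Positive (32 is even, 32 ≤ 48).
73: Negative (73 is odd, 73 > 48).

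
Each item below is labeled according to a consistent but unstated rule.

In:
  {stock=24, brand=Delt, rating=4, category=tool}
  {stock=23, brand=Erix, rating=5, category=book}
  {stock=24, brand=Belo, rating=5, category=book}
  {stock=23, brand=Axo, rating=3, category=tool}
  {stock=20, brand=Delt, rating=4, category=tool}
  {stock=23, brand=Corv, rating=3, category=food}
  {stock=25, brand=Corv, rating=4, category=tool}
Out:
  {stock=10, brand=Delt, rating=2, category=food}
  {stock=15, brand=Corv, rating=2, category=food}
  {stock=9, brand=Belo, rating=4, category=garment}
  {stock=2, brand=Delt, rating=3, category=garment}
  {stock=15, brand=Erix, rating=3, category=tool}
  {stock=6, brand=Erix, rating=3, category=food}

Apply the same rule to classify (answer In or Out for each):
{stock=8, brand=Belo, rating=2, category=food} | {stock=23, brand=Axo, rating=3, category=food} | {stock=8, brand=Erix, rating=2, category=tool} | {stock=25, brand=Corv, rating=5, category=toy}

Out, In, Out, In

'In' ⟺ stock ≥ 20.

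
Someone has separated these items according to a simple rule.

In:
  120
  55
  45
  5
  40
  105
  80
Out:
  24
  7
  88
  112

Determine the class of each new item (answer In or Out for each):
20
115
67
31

In, In, Out, Out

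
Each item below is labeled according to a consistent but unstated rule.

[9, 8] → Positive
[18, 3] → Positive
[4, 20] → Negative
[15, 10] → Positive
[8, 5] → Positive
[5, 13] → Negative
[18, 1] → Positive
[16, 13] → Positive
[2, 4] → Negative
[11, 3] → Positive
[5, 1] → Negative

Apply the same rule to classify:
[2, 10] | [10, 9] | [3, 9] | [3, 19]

Negative, Positive, Negative, Negative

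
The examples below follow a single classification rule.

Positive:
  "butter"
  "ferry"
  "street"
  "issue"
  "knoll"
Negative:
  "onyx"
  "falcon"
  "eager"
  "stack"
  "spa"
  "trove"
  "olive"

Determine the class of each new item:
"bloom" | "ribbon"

Positive, Positive

A rule that fits every label: has a double letter — true of each 'Positive' example, false of each 'Negative' one.
"bloom" — 'oo' doubled, hence Positive.
"ribbon" — 'bb' doubled, hence Positive.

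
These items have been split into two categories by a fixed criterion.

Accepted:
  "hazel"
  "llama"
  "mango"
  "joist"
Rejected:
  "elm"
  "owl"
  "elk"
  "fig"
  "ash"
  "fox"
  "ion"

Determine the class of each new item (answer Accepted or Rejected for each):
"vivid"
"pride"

Accepted, Accepted

Rule: length 5. This holds for each 'Accepted' example and fails for each 'Rejected' one.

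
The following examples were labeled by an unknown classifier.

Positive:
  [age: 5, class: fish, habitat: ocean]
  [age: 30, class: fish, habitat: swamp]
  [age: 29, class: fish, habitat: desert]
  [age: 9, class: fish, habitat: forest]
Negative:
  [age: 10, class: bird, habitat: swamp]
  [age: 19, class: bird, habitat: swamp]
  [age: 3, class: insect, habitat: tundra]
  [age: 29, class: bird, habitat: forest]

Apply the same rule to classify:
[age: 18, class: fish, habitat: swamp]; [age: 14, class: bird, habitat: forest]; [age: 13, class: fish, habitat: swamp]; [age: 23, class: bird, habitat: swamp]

A rule that fits every label: class is fish — true of each 'Positive' example, false of each 'Negative' one.
[age: 18, class: fish, habitat: swamp]: class is fish, satisfies this → Positive. [age: 14, class: bird, habitat: forest]: class is bird, fails the rule → Negative. [age: 13, class: fish, habitat: swamp]: class is fish, satisfies this → Positive. [age: 23, class: bird, habitat: swamp]: class is bird, fails the rule → Negative.

Positive, Negative, Positive, Negative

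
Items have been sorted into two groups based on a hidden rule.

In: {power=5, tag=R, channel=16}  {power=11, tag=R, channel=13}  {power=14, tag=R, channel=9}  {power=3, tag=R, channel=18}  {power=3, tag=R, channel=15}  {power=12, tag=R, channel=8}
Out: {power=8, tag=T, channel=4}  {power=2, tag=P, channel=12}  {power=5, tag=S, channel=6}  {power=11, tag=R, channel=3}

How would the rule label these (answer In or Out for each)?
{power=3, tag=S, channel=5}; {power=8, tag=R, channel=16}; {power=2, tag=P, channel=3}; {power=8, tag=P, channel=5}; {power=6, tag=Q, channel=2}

Out, In, Out, Out, Out

The distinguishing property — tag is R AND channel ≥ 4 — holds for all the 'In' cases and none of the 'Out' cases.
{power=3, tag=S, channel=5} → tag is S, channel = 5 → Out.
{power=8, tag=R, channel=16} → tag is R, channel = 16 → In.
{power=2, tag=P, channel=3} → tag is P, channel = 3 → Out.
{power=8, tag=P, channel=5} → tag is P, channel = 5 → Out.
{power=6, tag=Q, channel=2} → tag is Q, channel = 2 → Out.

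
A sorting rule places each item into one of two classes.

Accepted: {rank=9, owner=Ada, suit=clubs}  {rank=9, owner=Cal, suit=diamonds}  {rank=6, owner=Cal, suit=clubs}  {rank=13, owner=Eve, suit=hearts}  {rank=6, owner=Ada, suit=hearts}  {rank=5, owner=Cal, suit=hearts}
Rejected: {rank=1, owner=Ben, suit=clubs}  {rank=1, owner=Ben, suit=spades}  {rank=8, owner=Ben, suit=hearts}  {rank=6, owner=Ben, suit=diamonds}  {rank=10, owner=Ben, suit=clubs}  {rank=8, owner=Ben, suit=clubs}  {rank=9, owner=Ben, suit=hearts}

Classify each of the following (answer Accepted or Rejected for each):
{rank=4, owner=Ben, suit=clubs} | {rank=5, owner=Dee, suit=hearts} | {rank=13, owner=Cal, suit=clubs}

One predicate separates the groups cleanly: owner is not Ben.
{rank=4, owner=Ben, suit=clubs} — owner is Ben, hence Rejected. {rank=5, owner=Dee, suit=hearts} — owner is Dee, hence Accepted. {rank=13, owner=Cal, suit=clubs} — owner is Cal, hence Accepted.

Rejected, Accepted, Accepted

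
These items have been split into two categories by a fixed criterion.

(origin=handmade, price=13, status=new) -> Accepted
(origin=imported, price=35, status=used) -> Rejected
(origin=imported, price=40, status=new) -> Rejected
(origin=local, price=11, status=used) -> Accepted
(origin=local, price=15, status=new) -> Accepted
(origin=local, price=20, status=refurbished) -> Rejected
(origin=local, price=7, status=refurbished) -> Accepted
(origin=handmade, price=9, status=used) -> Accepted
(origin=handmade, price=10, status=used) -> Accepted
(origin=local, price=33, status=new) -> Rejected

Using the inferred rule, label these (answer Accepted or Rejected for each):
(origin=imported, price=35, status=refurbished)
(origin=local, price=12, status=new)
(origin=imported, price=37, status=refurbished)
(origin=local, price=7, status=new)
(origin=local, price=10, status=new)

All 'Accepted' examples share one property — price ≤ 15 — and every 'Rejected' example lacks it.

Rejected, Accepted, Rejected, Accepted, Accepted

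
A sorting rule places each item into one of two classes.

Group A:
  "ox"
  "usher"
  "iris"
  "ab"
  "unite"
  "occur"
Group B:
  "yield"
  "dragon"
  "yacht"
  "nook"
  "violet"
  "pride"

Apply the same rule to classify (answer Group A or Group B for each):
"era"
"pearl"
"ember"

Group A, Group B, Group A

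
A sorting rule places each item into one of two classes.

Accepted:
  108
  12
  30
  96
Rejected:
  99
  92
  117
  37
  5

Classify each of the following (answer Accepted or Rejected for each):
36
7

Accepted, Rejected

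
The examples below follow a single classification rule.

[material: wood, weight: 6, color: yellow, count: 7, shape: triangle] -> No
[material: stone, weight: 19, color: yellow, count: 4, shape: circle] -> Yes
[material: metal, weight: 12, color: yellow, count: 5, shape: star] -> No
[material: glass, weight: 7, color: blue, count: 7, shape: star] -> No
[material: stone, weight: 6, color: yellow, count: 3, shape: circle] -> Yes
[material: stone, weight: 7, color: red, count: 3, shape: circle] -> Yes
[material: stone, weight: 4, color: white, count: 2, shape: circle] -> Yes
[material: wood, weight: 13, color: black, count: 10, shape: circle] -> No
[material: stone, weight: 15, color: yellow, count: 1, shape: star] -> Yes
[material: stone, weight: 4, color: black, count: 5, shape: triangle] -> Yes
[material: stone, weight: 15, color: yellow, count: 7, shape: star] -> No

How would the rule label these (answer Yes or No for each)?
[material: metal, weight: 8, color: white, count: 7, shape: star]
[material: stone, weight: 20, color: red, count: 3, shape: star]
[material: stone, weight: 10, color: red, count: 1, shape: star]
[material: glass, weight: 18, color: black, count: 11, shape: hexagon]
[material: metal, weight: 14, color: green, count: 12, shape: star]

No, Yes, Yes, No, No

The simplest hypothesis consistent with all the labels is: material is stone AND count ≤ 5.
[material: metal, weight: 8, color: white, count: 7, shape: star] → material is metal, count = 7 → No. [material: stone, weight: 20, color: red, count: 3, shape: star] → material is stone, count = 3 → Yes. [material: stone, weight: 10, color: red, count: 1, shape: star] → material is stone, count = 1 → Yes. [material: glass, weight: 18, color: black, count: 11, shape: hexagon] → material is glass, count = 11 → No. [material: metal, weight: 14, color: green, count: 12, shape: star] → material is metal, count = 12 → No.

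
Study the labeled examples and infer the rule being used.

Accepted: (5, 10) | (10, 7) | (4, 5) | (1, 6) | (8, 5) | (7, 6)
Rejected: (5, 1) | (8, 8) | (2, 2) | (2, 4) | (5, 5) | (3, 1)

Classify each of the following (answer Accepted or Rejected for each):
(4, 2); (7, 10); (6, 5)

Rejected, Accepted, Accepted

One predicate separates the groups cleanly: sum is odd.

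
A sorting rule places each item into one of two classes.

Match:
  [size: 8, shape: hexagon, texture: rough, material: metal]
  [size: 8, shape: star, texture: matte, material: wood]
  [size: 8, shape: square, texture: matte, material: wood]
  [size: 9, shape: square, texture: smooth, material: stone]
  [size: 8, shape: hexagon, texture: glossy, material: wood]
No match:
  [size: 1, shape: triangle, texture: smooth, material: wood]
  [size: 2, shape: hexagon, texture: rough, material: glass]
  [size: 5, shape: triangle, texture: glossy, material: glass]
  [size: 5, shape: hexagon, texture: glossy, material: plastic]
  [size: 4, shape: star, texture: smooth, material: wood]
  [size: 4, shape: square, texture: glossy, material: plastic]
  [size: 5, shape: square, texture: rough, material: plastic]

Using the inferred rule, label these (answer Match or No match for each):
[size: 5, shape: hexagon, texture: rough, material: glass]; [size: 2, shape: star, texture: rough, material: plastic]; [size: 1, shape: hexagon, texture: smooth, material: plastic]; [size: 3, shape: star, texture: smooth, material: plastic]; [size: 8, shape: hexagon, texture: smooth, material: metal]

The classifier is using: size ≥ 8.

No match, No match, No match, No match, Match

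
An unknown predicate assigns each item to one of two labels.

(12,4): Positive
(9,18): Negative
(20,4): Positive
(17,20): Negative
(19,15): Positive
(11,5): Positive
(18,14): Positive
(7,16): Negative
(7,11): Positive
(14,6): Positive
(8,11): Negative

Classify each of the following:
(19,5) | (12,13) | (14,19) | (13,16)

One predicate separates the groups cleanly: sum is even.

Positive, Negative, Negative, Negative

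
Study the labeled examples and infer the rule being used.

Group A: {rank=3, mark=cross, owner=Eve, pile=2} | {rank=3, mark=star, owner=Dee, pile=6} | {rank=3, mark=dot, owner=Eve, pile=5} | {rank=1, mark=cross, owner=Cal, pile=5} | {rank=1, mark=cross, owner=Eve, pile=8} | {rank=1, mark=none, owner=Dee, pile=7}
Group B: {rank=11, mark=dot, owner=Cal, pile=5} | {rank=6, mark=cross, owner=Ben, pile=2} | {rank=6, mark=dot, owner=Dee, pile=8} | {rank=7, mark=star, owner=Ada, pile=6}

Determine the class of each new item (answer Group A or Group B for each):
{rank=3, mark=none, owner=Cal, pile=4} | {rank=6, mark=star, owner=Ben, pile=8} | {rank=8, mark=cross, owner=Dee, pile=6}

'Group A' ⟺ rank ≤ 3.
{rank=3, mark=none, owner=Cal, pile=4} → rank = 3 → Group A.
{rank=6, mark=star, owner=Ben, pile=8} → rank = 6 → Group B.
{rank=8, mark=cross, owner=Dee, pile=6} → rank = 8 → Group B.

Group A, Group B, Group B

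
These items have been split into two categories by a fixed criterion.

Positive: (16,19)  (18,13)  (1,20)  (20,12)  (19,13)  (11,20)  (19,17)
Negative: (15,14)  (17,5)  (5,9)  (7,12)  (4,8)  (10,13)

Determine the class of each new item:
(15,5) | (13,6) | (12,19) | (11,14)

Negative, Negative, Positive, Negative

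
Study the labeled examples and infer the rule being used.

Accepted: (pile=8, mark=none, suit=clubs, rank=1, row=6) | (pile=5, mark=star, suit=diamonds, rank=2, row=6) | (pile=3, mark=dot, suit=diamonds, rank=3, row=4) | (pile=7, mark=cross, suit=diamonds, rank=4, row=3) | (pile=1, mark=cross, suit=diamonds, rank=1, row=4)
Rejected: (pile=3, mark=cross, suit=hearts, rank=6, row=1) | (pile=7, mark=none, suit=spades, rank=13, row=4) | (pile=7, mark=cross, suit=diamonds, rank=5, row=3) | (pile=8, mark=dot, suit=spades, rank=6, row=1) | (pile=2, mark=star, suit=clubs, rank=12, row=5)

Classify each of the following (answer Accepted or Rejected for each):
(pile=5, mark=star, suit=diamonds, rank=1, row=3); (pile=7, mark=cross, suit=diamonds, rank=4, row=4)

Accepted, Accepted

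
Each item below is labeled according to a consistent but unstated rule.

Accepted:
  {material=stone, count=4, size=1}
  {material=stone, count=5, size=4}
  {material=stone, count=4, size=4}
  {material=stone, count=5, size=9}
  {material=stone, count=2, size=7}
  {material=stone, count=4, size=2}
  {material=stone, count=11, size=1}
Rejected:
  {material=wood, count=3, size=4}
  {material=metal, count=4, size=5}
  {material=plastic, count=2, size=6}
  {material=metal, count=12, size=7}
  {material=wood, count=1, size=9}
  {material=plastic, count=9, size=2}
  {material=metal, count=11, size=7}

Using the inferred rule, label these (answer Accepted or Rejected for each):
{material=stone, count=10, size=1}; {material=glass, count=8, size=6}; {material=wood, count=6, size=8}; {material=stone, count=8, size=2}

Looking at the examples, the only property every 'Accepted' case has and every 'Rejected' case lacks is: material is stone.
Accepted: {material=stone, count=10, size=1}, since material is stone. Rejected: {material=glass, count=8, size=6}, since material is glass. Rejected: {material=wood, count=6, size=8}, since material is wood. Accepted: {material=stone, count=8, size=2}, since material is stone.

Accepted, Rejected, Rejected, Accepted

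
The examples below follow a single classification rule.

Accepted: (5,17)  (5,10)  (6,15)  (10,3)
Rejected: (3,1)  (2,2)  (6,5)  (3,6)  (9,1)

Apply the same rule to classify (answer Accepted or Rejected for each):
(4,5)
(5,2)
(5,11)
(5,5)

Rejected, Rejected, Accepted, Rejected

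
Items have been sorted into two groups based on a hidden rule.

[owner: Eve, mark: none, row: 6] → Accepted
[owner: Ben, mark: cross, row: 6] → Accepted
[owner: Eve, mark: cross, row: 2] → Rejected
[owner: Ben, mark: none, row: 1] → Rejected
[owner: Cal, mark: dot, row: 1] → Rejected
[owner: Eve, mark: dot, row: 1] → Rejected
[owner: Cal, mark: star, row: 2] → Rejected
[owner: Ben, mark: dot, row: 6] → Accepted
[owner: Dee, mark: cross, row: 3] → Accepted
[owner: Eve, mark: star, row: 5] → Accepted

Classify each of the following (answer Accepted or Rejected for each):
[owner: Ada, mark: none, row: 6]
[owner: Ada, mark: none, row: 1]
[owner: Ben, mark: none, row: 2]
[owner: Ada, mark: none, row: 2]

The common property of the 'Accepted' items is: row ≥ 3. No 'Rejected' item has it.
[owner: Ada, mark: none, row: 6] → row = 6 → Accepted. [owner: Ada, mark: none, row: 1] → row = 1 → Rejected. [owner: Ben, mark: none, row: 2] → row = 2 → Rejected. [owner: Ada, mark: none, row: 2] → row = 2 → Rejected.

Accepted, Rejected, Rejected, Rejected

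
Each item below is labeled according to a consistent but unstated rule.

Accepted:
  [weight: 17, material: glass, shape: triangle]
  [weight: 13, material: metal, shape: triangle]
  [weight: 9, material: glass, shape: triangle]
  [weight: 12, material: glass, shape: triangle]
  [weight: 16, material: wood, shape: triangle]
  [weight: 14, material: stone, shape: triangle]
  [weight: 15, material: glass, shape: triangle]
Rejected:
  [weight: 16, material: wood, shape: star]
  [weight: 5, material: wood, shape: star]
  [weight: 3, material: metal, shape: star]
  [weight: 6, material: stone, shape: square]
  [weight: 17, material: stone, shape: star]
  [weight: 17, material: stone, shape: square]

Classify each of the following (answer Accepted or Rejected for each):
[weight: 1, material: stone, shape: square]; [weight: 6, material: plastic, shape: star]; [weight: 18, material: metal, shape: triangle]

A rule that fits every label: shape is triangle — true of each 'Accepted' example, false of each 'Rejected' one.
[weight: 1, material: stone, shape: square] → shape is square → Rejected. [weight: 6, material: plastic, shape: star] → shape is star → Rejected. [weight: 18, material: metal, shape: triangle] → shape is triangle → Accepted.

Rejected, Rejected, Accepted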